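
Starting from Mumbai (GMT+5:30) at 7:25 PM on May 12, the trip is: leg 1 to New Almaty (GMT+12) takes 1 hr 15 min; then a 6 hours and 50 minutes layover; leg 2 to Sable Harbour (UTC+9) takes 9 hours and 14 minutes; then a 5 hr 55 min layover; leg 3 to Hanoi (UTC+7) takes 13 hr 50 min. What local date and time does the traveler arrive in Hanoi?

9:59 AM on May 14

Convert departure to UTC: 7:25 PM − 5:30 = 1:55 PM UTC on May 12.
Add 1 hour and 15 minutes leg 1 → 3:10 PM UTC.
Add 6 hours and 50 minutes layover in New Almaty → 10:00 PM UTC.
Add 9 hours and 14 minutes leg 2 → 7:14 AM UTC (May 13).
Add 5 hours and 55 minutes layover in Sable Harbour → 1:09 PM UTC.
Add 13 hours and 50 minutes leg 3 → 2:59 AM UTC (May 14).
Hanoi is UTC+7:00, so local arrival = 2:59 AM + 7:00 = 9:59 AM on May 14.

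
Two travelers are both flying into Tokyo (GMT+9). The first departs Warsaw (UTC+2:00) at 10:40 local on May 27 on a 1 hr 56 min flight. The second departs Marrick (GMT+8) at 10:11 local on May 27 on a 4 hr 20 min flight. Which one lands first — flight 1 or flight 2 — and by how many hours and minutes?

Flight 1 in UTC: 10:40 − 2:00 = 08:40 on May 27.
+1 hour and 56 minutes → arrive 10:36 UTC on May 27.
Flight 2 in UTC: 10:11 − 8:00 = 02:11 on May 27.
+4 hours and 20 minutes → arrive 06:31 UTC on May 27.
Flight 2 lands earlier by 4 hours 5 minutes.

the second, by 4 hours 5 minutes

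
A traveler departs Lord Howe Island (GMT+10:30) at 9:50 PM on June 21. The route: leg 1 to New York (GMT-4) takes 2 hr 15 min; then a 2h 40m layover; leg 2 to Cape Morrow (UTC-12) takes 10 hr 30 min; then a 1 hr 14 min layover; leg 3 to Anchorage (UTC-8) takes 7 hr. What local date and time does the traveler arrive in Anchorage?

Convert departure to UTC: 9:50 PM − 10:30 = 11:20 AM UTC on Jun 21.
Add 2 hours and 15 minutes leg 1 → 1:35 PM UTC.
Add 2 hours 40 minutes layover in New York → 4:15 PM UTC.
Add 10 hours 30 minutes leg 2 → 2:45 AM UTC (Jun 22).
Add 1 hour and 14 minutes layover in Cape Morrow → 3:59 AM UTC.
Add 7 hours leg 3 → 10:59 AM UTC.
Anchorage is UTC−8:00, so local arrival = 10:59 AM − 8:00 = 2:59 AM on Jun 22.

2:59 AM on June 22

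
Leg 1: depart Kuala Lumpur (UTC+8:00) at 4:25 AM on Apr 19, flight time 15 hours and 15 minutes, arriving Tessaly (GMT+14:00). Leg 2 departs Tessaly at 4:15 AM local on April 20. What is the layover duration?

2 hours 35 minutes

Convert departure to UTC: 4:25 AM − 8:00 = 8:25 PM UTC on Apr 18.
Add 15 hours and 15 minutes flight time → 11:40 AM UTC (Apr 19).
Tessaly is UTC+14:00, so local arrival = 11:40 AM + 14:00 = 1:40 AM on Apr 20.
Layover = 4:15 AM − 1:40 AM = 2 hours 35 minutes.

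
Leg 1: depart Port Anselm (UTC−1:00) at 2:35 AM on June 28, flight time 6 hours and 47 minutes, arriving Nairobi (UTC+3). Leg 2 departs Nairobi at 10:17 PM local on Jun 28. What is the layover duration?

8 hours 55 minutes

Convert departure to UTC: 2:35 AM + 1:00 = 3:35 AM UTC on Jun 28.
Add 6 hours 47 minutes flight time → 10:22 AM UTC.
Nairobi is UTC+3:00, so local arrival = 10:22 AM + 3:00 = 1:22 PM on Jun 28.
Layover = 10:17 PM − 1:22 PM = 8 hours 55 minutes.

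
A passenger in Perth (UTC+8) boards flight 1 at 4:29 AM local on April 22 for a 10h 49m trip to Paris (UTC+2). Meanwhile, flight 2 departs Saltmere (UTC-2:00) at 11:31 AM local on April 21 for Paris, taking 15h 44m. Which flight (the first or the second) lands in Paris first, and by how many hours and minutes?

Flight 1 in UTC: 4:29 AM − 8:00 = 8:29 PM on Apr 21.
+10 hours 49 minutes → arrive 7:18 AM UTC on Apr 22.
Flight 2 in UTC: 11:31 AM + 2:00 = 1:31 PM on Apr 21.
+15 hours and 44 minutes → arrive 5:15 AM UTC on Apr 22.
Flight 2 lands earlier by 2 hours 3 minutes.

the second, by 2 hours 3 minutes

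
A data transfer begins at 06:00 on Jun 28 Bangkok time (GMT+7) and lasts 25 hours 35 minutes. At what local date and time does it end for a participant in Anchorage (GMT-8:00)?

16:35 on Jun 28

Convert start to UTC: 06:00 − 7:00 = 23:00 UTC on Jun 27.
Add 25 hours and 35 minutes duration → 00:35 UTC (Jun 29).
Anchorage is UTC−8:00, so local end time = 00:35 − 8:00 = 16:35 on Jun 28.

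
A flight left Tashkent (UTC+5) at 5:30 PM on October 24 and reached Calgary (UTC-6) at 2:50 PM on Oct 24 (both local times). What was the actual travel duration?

Calgary is 11:00 behind Tashkent.
Clock-face elapsed time (ignoring zones) is −2 hours 40 minutes.
Actual elapsed = −2 hours 40 minutes + 11:00 = 8 hours 20 minutes.

8 hours 20 minutes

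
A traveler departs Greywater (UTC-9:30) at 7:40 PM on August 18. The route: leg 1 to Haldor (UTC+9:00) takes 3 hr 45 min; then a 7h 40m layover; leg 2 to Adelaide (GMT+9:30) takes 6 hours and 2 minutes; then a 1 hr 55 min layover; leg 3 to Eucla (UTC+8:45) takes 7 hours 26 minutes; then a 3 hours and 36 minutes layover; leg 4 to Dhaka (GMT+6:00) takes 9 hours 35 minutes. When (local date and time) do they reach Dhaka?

Convert departure to UTC: 7:40 PM + 9:30 = 5:10 AM UTC on Aug 19.
Add 3 hours 45 minutes leg 1 → 8:55 AM UTC.
Add 7 hours 40 minutes layover in Haldor → 4:35 PM UTC.
Add 6 hours and 2 minutes leg 2 → 10:37 PM UTC.
Add 1 hour and 55 minutes layover in Adelaide → 12:32 AM UTC (Aug 20).
Add 7 hours 26 minutes leg 3 → 7:58 AM UTC.
Add 3 hours and 36 minutes layover in Eucla → 11:34 AM UTC.
Add 9 hours and 35 minutes leg 4 → 9:09 PM UTC.
Dhaka is UTC+6:00, so local arrival = 9:09 PM + 6:00 = 3:09 AM on Aug 21.

3:09 AM on Aug 21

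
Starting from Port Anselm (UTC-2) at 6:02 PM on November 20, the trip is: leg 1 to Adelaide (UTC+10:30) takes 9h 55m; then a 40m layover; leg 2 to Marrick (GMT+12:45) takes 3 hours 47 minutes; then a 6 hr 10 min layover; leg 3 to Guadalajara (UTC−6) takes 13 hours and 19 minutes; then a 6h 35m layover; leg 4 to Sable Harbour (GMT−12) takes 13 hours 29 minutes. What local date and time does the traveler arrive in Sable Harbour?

1:57 PM on November 22

Convert departure to UTC: 6:02 PM + 2:00 = 8:02 PM UTC on Nov 20.
Add 9 hours and 55 minutes leg 1 → 5:57 AM UTC (Nov 21).
Add 40 minutes layover in Adelaide → 6:37 AM UTC.
Add 3 hours 47 minutes leg 2 → 10:24 AM UTC.
Add 6 hours and 10 minutes layover in Marrick → 4:34 PM UTC.
Add 13 hours 19 minutes leg 3 → 5:53 AM UTC (Nov 22).
Add 6 hours 35 minutes layover in Guadalajara → 12:28 PM UTC.
Add 13 hours 29 minutes leg 4 → 1:57 AM UTC (Nov 23).
Sable Harbour is UTC−12:00, so local arrival = 1:57 AM − 12:00 = 1:57 PM on Nov 22.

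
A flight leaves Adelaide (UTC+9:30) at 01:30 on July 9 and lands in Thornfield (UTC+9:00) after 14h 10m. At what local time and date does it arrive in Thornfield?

15:10 on July 9

Convert departure to UTC: 01:30 − 9:30 = 16:00 UTC on Jul 8.
Add 14 hours 10 minutes travel time → 06:10 UTC (Jul 9).
Thornfield is UTC+9:00, so local arrival = 06:10 + 9:00 = 15:10 on Jul 9.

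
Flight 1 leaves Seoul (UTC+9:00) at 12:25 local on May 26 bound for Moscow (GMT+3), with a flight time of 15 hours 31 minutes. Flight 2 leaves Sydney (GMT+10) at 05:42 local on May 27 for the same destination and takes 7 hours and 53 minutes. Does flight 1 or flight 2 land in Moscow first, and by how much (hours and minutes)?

the first, by 8 hours 39 minutes

Flight 1 in UTC: 12:25 − 9:00 = 03:25 on May 26.
+15 hours 31 minutes → arrive 18:56 UTC on May 26.
Flight 2 in UTC: 05:42 − 10:00 = 19:42 on May 26.
+7 hours and 53 minutes → arrive 03:35 UTC on May 27.
Flight 1 lands earlier by 8 hours 39 minutes.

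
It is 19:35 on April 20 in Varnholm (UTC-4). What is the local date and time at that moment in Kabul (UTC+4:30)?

Kabul is 8:30 ahead of Varnholm.
Shift by the zone difference: 19:35 + 8:30 = 04:05 on Apr 21 in Kabul.

04:05 on April 21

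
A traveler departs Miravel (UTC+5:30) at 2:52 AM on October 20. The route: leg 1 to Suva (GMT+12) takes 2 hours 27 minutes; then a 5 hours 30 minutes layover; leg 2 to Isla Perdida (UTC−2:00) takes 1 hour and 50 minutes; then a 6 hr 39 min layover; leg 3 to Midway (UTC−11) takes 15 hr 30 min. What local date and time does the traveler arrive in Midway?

6:18 PM on October 20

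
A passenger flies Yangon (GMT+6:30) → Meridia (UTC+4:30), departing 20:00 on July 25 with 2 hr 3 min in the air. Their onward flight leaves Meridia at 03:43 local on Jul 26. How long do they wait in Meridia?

Convert departure to UTC: 20:00 − 6:30 = 13:30 UTC on Jul 25.
Add 2 hours 3 minutes flight time → 15:33 UTC.
Meridia is UTC+4:30, so local arrival = 15:33 + 4:30 = 20:03 on Jul 25.
Layover = 03:43 − 20:03 (+1 day) = 7 hours 40 minutes.

7 hours 40 minutes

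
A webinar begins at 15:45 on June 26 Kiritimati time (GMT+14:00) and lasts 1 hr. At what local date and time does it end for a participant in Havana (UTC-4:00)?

22:45 on June 25

Havana is 18:00 behind Kiritimati.
After 1 hour it is 16:45 in Kiritimati.
Shift by the zone difference: 16:45 − 18:00 = 22:45 on Jun 25 in Havana.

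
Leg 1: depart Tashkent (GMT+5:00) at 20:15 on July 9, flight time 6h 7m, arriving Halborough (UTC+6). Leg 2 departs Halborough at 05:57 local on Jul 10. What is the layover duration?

Convert departure to UTC: 20:15 − 5:00 = 15:15 UTC on Jul 9.
Add 6 hours and 7 minutes flight time → 21:22 UTC.
Halborough is UTC+6:00, so local arrival = 21:22 + 6:00 = 03:22 on Jul 10.
Layover = 05:57 − 03:22 = 2 hours 35 minutes.

2 hours 35 minutes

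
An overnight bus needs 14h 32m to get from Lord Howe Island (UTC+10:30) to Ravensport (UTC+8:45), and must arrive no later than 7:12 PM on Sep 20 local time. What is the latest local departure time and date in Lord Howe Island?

6:25 AM on September 20

Target arrival in UTC: 7:12 PM − 8:45 = 10:27 AM on Sep 20.
Subtract 14 hours and 32 minutes → departure 7:55 PM UTC on Sep 19.
Lord Howe Island is UTC+10:30: 7:55 PM + 10:30 = 6:25 AM on Sep 20.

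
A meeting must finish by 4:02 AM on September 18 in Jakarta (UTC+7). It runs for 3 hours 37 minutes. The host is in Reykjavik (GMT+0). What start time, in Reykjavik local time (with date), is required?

Target end time in UTC: 4:02 AM − 7:00 = 9:02 PM on Sep 17.
Subtract 3 hours and 37 minutes → start 5:25 PM UTC on Sep 17.
Reykjavik is UTC+0, so start is 5:25 PM on Sep 17.

5:25 PM on September 17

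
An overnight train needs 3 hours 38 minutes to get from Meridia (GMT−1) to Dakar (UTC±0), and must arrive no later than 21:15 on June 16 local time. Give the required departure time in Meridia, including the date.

16:37 on June 16

Target arrival is already UTC: 21:15 on Jun 16.
Subtract 3 hours and 38 minutes → departure 17:37 UTC on Jun 16.
Meridia is UTC−1:00: 17:37 − 1:00 = 16:37 on Jun 16.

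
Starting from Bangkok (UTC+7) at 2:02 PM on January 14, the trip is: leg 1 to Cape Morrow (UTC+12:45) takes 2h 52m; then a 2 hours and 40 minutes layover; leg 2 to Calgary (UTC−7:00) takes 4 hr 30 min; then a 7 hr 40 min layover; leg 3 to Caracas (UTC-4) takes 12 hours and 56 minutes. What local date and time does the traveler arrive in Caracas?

9:40 AM on January 15

Convert departure to UTC: 2:02 PM − 7:00 = 7:02 AM UTC on Jan 14.
Add 2 hours and 52 minutes leg 1 → 9:54 AM UTC.
Add 2 hours 40 minutes layover in Cape Morrow → 12:34 PM UTC.
Add 4 hours 30 minutes leg 2 → 5:04 PM UTC.
Add 7 hours and 40 minutes layover in Calgary → 12:44 AM UTC (Jan 15).
Add 12 hours 56 minutes leg 3 → 1:40 PM UTC.
Caracas is UTC−4:00, so local arrival = 1:40 PM − 4:00 = 9:40 AM on Jan 15.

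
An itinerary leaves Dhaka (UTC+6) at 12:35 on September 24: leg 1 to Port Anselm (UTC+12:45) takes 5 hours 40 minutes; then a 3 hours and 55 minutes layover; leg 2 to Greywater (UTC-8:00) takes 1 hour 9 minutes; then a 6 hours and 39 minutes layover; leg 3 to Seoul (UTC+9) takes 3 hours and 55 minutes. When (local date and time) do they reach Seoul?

12:53 on September 25

Convert departure to UTC: 12:35 − 6:00 = 06:35 UTC on Sep 24.
Add 5 hours and 40 minutes leg 1 → 12:15 UTC.
Add 3 hours 55 minutes layover in Port Anselm → 16:10 UTC.
Add 1 hour and 9 minutes leg 2 → 17:19 UTC.
Add 6 hours and 39 minutes layover in Greywater → 23:58 UTC.
Add 3 hours and 55 minutes leg 3 → 03:53 UTC (Sep 25).
Seoul is UTC+9:00, so local arrival = 03:53 + 9:00 = 12:53 on Sep 25.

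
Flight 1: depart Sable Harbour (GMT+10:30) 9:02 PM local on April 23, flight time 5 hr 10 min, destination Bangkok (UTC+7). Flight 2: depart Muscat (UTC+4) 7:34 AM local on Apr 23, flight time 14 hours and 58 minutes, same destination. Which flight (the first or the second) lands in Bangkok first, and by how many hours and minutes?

the first, by 2 hours 50 minutes

Flight 1 in UTC: 9:02 PM − 10:30 = 10:32 AM on Apr 23.
+5 hours 10 minutes → arrive 3:42 PM UTC on Apr 23.
Flight 2 in UTC: 7:34 AM − 4:00 = 3:34 AM on Apr 23.
+14 hours 58 minutes → arrive 6:32 PM UTC on Apr 23.
Flight 1 lands earlier by 2 hours 50 minutes.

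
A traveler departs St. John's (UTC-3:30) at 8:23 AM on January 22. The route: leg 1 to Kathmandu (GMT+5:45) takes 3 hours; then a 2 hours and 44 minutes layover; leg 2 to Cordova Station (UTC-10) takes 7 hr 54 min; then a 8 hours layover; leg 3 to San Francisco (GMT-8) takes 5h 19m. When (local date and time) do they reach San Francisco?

Convert departure to UTC: 8:23 AM + 3:30 = 11:53 AM UTC on Jan 22.
Add 3 hours leg 1 → 2:53 PM UTC.
Add 2 hours 44 minutes layover in Kathmandu → 5:37 PM UTC.
Add 7 hours 54 minutes leg 2 → 1:31 AM UTC (Jan 23).
Add 8 hours layover in Cordova Station → 9:31 AM UTC.
Add 5 hours 19 minutes leg 3 → 2:50 PM UTC.
San Francisco is UTC−8:00, so local arrival = 2:50 PM − 8:00 = 6:50 AM on Jan 23.

6:50 AM on Jan 23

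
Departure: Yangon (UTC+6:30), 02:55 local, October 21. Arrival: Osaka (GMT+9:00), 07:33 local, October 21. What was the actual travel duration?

2 hours 8 minutes

Osaka is 2:30 ahead of Yangon.
Clock-face elapsed time (ignoring zones) is 4 hours 38 minutes.
Actual elapsed = 4 hours 38 minutes − 2:30 = 2 hours 8 minutes.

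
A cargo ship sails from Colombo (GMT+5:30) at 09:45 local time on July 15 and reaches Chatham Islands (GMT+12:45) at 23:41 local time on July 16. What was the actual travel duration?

30 hours 41 minutes

Departure in UTC: 09:45 − 5:30 = 04:15 on Jul 15.
Arrival in UTC: 23:41 − 12:45 = 10:56 on Jul 16.
Elapsed = 10:56 − 04:15 (+1 day) = 30 hours 41 minutes.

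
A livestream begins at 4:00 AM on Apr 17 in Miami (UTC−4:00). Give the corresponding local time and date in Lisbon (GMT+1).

In UTC: 4:00 AM + 4:00 = 8:00 AM on Apr 17.
Lisbon is UTC+1:00: 8:00 AM + 1:00 = 9:00 AM on Apr 17.

9:00 AM on April 17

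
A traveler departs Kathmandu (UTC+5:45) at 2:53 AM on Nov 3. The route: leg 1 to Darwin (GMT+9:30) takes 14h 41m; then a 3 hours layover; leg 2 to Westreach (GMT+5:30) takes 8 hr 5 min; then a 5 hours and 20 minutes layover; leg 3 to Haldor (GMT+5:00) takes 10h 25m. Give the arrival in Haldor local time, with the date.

7:39 PM on Nov 4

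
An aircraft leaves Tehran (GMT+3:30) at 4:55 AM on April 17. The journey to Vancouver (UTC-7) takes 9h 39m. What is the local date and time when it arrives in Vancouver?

4:04 AM on April 17

Convert departure to UTC: 4:55 AM − 3:30 = 1:25 AM UTC on Apr 17.
Add 9 hours and 39 minutes travel time → 11:04 AM UTC.
Vancouver is UTC−7:00, so local arrival = 11:04 AM − 7:00 = 4:04 AM on Apr 17.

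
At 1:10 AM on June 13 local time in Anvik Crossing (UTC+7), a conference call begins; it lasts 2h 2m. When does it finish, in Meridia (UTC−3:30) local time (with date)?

Convert start to UTC: 1:10 AM − 7:00 = 6:10 PM UTC on Jun 12.
Add 2 hours 2 minutes duration → 8:12 PM UTC.
Meridia is UTC−3:30, so local end time = 8:12 PM − 3:30 = 4:42 PM on Jun 12.

4:42 PM on June 12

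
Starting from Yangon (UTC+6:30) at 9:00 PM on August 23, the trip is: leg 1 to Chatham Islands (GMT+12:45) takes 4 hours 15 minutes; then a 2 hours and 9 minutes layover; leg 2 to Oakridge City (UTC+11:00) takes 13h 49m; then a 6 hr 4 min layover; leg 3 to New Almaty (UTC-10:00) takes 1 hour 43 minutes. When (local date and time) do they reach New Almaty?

8:30 AM on August 24

Convert departure to UTC: 9:00 PM − 6:30 = 2:30 PM UTC on Aug 23.
Add 4 hours 15 minutes leg 1 → 6:45 PM UTC.
Add 2 hours 9 minutes layover in Chatham Islands → 8:54 PM UTC.
Add 13 hours 49 minutes leg 2 → 10:43 AM UTC (Aug 24).
Add 6 hours 4 minutes layover in Oakridge City → 4:47 PM UTC.
Add 1 hour 43 minutes leg 3 → 6:30 PM UTC.
New Almaty is UTC−10:00, so local arrival = 6:30 PM − 10:00 = 8:30 AM on Aug 24.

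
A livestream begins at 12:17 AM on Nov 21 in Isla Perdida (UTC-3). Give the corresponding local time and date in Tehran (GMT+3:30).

6:47 AM on Nov 21

Tehran is 6:30 ahead of Isla Perdida.
Shift by the zone difference: 12:17 AM + 6:30 = 6:47 AM on Nov 21 in Tehran.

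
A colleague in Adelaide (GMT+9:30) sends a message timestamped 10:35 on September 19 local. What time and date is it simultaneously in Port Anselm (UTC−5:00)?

In UTC: 10:35 − 9:30 = 01:05 on Sep 19.
Port Anselm is UTC−5:00: 01:05 − 5:00 = 20:05 on Sep 18.

20:05 on Sep 18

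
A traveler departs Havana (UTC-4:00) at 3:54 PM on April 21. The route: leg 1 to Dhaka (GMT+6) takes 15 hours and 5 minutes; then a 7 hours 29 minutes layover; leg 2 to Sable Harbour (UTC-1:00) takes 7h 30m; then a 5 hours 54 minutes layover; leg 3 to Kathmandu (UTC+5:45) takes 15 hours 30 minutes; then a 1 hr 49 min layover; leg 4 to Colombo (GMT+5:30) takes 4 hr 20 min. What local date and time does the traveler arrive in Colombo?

11:01 AM on April 24

Convert departure to UTC: 3:54 PM + 4:00 = 7:54 PM UTC on Apr 21.
Add 15 hours and 5 minutes leg 1 → 10:59 AM UTC (Apr 22).
Add 7 hours 29 minutes layover in Dhaka → 6:28 PM UTC.
Add 7 hours and 30 minutes leg 2 → 1:58 AM UTC (Apr 23).
Add 5 hours 54 minutes layover in Sable Harbour → 7:52 AM UTC.
Add 15 hours 30 minutes leg 3 → 11:22 PM UTC.
Add 1 hour and 49 minutes layover in Kathmandu → 1:11 AM UTC (Apr 24).
Add 4 hours and 20 minutes leg 4 → 5:31 AM UTC.
Colombo is UTC+5:30, so local arrival = 5:31 AM + 5:30 = 11:01 AM on Apr 24.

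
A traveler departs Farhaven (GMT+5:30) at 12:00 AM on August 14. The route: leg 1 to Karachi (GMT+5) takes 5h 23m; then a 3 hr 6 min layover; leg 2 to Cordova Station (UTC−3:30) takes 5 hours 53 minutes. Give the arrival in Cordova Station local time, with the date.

Convert departure to UTC: 12:00 AM − 5:30 = 6:30 PM UTC on Aug 13.
Add 5 hours and 23 minutes leg 1 → 11:53 PM UTC.
Add 3 hours and 6 minutes layover in Karachi → 2:59 AM UTC (Aug 14).
Add 5 hours 53 minutes leg 2 → 8:52 AM UTC.
Cordova Station is UTC−3:30, so local arrival = 8:52 AM − 3:30 = 5:22 AM on Aug 14.

5:22 AM on August 14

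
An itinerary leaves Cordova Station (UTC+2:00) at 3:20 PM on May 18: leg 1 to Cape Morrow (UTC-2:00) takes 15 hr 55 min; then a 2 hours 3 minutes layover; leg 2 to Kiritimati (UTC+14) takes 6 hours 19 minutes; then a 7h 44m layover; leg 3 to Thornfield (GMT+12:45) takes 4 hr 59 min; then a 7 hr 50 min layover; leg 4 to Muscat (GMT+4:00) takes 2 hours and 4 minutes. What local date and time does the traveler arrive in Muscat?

4:14 PM on May 20

Convert departure to UTC: 3:20 PM − 2:00 = 1:20 PM UTC on May 18.
Add 15 hours and 55 minutes leg 1 → 5:15 AM UTC (May 19).
Add 2 hours 3 minutes layover in Cape Morrow → 7:18 AM UTC.
Add 6 hours and 19 minutes leg 2 → 1:37 PM UTC.
Add 7 hours and 44 minutes layover in Kiritimati → 9:21 PM UTC.
Add 4 hours 59 minutes leg 3 → 2:20 AM UTC (May 20).
Add 7 hours and 50 minutes layover in Thornfield → 10:10 AM UTC.
Add 2 hours 4 minutes leg 4 → 12:14 PM UTC.
Muscat is UTC+4:00, so local arrival = 12:14 PM + 4:00 = 4:14 PM on May 20.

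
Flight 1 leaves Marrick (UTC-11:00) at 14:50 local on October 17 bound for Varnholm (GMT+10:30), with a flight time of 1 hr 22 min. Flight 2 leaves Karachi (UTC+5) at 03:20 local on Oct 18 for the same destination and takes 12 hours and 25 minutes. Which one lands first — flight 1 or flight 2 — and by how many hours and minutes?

Flight 1 in UTC: 14:50 + 11:00 = 01:50 on Oct 18.
+1 hour 22 minutes → arrive 03:12 UTC on Oct 18.
Flight 2 in UTC: 03:20 − 5:00 = 22:20 on Oct 17.
+12 hours and 25 minutes → arrive 10:45 UTC on Oct 18.
Flight 1 lands earlier by 7 hours 33 minutes.

the first, by 7 hours 33 minutes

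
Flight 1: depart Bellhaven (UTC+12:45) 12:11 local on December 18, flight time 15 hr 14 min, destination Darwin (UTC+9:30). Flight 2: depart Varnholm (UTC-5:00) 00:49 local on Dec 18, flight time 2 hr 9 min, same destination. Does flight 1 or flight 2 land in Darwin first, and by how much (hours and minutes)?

Flight 1 in UTC: 12:11 − 12:45 = 23:26 on Dec 17.
+15 hours and 14 minutes → arrive 14:40 UTC on Dec 18.
Flight 2 in UTC: 00:49 + 5:00 = 05:49 on Dec 18.
+2 hours and 9 minutes → arrive 07:58 UTC on Dec 18.
Flight 2 lands earlier by 6 hours 42 minutes.

the second, by 6 hours 42 minutes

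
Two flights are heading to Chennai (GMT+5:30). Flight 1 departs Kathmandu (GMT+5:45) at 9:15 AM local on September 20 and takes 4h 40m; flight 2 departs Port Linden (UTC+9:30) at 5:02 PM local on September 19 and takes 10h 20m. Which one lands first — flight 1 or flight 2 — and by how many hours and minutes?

Flight 1 in UTC: 9:15 AM − 5:45 = 3:30 AM on Sep 20.
+4 hours 40 minutes → arrive 8:10 AM UTC on Sep 20.
Flight 2 in UTC: 5:02 PM − 9:30 = 7:32 AM on Sep 19.
+10 hours and 20 minutes → arrive 5:52 PM UTC on Sep 19.
Flight 2 lands earlier by 14 hours 18 minutes.

the second, by 14 hours 18 minutes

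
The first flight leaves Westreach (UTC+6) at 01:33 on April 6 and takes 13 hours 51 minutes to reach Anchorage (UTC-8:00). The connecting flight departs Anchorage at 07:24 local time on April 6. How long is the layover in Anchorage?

6 hours

Convert departure to UTC: 01:33 − 6:00 = 19:33 UTC on Apr 5.
Add 13 hours 51 minutes flight time → 09:24 UTC (Apr 6).
Anchorage is UTC−8:00, so local arrival = 09:24 − 8:00 = 01:24 on Apr 6.
Layover = 07:24 − 01:24 = 6 hours.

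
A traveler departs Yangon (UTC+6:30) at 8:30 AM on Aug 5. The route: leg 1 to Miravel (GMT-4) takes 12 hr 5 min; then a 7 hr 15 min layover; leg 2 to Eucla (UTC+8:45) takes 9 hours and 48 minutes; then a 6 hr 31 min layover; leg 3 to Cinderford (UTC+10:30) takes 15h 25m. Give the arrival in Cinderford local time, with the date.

3:34 PM on Aug 7

Convert departure to UTC: 8:30 AM − 6:30 = 2:00 AM UTC on Aug 5.
Add 12 hours and 5 minutes leg 1 → 2:05 PM UTC.
Add 7 hours and 15 minutes layover in Miravel → 9:20 PM UTC.
Add 9 hours and 48 minutes leg 2 → 7:08 AM UTC (Aug 6).
Add 6 hours and 31 minutes layover in Eucla → 1:39 PM UTC.
Add 15 hours and 25 minutes leg 3 → 5:04 AM UTC (Aug 7).
Cinderford is UTC+10:30, so local arrival = 5:04 AM + 10:30 = 3:34 PM on Aug 7.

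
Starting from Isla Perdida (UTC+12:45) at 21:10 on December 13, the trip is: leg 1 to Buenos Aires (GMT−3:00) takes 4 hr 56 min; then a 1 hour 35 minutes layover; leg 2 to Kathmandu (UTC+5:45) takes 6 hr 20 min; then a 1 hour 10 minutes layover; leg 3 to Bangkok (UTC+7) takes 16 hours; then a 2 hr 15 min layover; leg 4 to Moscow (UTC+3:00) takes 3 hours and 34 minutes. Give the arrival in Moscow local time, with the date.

23:15 on Dec 14

Convert departure to UTC: 21:10 − 12:45 = 08:25 UTC on Dec 13.
Add 4 hours and 56 minutes leg 1 → 13:21 UTC.
Add 1 hour 35 minutes layover in Buenos Aires → 14:56 UTC.
Add 6 hours 20 minutes leg 2 → 21:16 UTC.
Add 1 hour 10 minutes layover in Kathmandu → 22:26 UTC.
Add 16 hours leg 3 → 14:26 UTC (Dec 14).
Add 2 hours and 15 minutes layover in Bangkok → 16:41 UTC.
Add 3 hours 34 minutes leg 4 → 20:15 UTC.
Moscow is UTC+3:00, so local arrival = 20:15 + 3:00 = 23:15 on Dec 14.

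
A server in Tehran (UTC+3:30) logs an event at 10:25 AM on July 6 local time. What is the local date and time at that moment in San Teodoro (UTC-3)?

3:55 AM on Jul 6

San Teodoro is 6:30 behind Tehran.
Shift by the zone difference: 10:25 AM − 6:30 = 3:55 AM on Jul 6 in San Teodoro.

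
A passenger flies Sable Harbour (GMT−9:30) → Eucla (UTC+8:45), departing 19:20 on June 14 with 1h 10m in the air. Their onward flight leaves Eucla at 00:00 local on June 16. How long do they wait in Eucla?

9 hours 15 minutes

Convert departure to UTC: 19:20 + 9:30 = 04:50 UTC on Jun 15.
Add 1 hour 10 minutes flight time → 06:00 UTC.
Eucla is UTC+8:45, so local arrival = 06:00 + 8:45 = 14:45 on Jun 15.
Layover = 00:00 − 14:45 (+1 day) = 9 hours 15 minutes.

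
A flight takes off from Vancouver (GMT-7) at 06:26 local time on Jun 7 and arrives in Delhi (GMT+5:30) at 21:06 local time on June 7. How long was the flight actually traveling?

2 hours 10 minutes

Departure in UTC: 06:26 + 7:00 = 13:26 on Jun 7.
Arrival in UTC: 21:06 − 5:30 = 15:36 on Jun 7.
Elapsed = 15:36 − 13:26 = 2 hours 10 minutes.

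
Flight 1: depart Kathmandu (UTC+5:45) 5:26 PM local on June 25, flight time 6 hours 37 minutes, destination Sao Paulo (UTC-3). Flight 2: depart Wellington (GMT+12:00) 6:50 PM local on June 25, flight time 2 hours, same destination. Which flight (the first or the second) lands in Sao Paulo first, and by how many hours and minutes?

the second, by 9 hours 28 minutes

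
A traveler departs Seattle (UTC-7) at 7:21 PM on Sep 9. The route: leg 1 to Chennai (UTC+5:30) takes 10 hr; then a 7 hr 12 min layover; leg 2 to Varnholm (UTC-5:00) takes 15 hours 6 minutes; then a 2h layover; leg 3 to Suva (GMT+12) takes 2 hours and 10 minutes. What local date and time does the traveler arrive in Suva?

2:49 AM on Sep 12

Convert departure to UTC: 7:21 PM + 7:00 = 2:21 AM UTC on Sep 10.
Add 10 hours leg 1 → 12:21 PM UTC.
Add 7 hours 12 minutes layover in Chennai → 7:33 PM UTC.
Add 15 hours 6 minutes leg 2 → 10:39 AM UTC (Sep 11).
Add 2 hours layover in Varnholm → 12:39 PM UTC.
Add 2 hours 10 minutes leg 3 → 2:49 PM UTC.
Suva is UTC+12:00, so local arrival = 2:49 PM + 12:00 = 2:49 AM on Sep 12.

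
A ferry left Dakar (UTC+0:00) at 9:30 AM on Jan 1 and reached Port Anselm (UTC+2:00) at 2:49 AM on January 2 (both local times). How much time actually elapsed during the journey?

Port Anselm is 2:00 ahead of Dakar.
Clock-face elapsed time (ignoring zones) is 17 hours 19 minutes.
Actual elapsed = 17 hours 19 minutes − 2:00 = 15 hours 19 minutes.

15 hours 19 minutes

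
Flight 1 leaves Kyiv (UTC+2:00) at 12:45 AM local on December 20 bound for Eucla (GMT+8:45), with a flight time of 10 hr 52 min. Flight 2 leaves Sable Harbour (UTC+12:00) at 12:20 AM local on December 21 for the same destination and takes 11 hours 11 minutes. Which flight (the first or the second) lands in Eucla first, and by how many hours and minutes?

Flight 1 in UTC: 12:45 AM − 2:00 = 10:45 PM on Dec 19.
+10 hours and 52 minutes → arrive 9:37 AM UTC on Dec 20.
Flight 2 in UTC: 12:20 AM − 12:00 = 12:20 PM on Dec 20.
+11 hours 11 minutes → arrive 11:31 PM UTC on Dec 20.
Flight 1 lands earlier by 13 hours 54 minutes.

the first, by 13 hours 54 minutes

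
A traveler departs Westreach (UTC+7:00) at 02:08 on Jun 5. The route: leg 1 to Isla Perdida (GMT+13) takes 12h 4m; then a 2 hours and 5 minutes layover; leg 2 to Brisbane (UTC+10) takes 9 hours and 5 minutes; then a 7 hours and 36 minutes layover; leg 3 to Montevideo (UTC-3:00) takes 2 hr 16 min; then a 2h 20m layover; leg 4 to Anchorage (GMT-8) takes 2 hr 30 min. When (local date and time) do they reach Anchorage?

Convert departure to UTC: 02:08 − 7:00 = 19:08 UTC on Jun 4.
Add 12 hours 4 minutes leg 1 → 07:12 UTC (Jun 5).
Add 2 hours and 5 minutes layover in Isla Perdida → 09:17 UTC.
Add 9 hours and 5 minutes leg 2 → 18:22 UTC.
Add 7 hours and 36 minutes layover in Brisbane → 01:58 UTC (Jun 6).
Add 2 hours and 16 minutes leg 3 → 04:14 UTC.
Add 2 hours 20 minutes layover in Montevideo → 06:34 UTC.
Add 2 hours 30 minutes leg 4 → 09:04 UTC.
Anchorage is UTC−8:00, so local arrival = 09:04 − 8:00 = 01:04 on Jun 6.

01:04 on Jun 6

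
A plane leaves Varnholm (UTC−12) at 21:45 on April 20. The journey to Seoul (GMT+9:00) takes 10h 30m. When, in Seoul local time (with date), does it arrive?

Convert departure to UTC: 21:45 + 12:00 = 09:45 UTC on Apr 21.
Add 10 hours 30 minutes travel time → 20:15 UTC.
Seoul is UTC+9:00, so local arrival = 20:15 + 9:00 = 05:15 on Apr 22.

05:15 on Apr 22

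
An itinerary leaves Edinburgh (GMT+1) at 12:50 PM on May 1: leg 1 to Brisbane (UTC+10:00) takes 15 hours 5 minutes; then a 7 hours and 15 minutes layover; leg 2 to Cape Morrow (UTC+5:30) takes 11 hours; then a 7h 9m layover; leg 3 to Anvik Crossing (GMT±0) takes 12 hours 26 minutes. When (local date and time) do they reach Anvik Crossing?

4:45 PM on May 3

Convert departure to UTC: 12:50 PM − 1:00 = 11:50 AM UTC on May 1.
Add 15 hours and 5 minutes leg 1 → 2:55 AM UTC (May 2).
Add 7 hours and 15 minutes layover in Brisbane → 10:10 AM UTC.
Add 11 hours leg 2 → 9:10 PM UTC.
Add 7 hours and 9 minutes layover in Cape Morrow → 4:19 AM UTC (May 3).
Add 12 hours and 26 minutes leg 3 → 4:45 PM UTC.
Anvik Crossing is UTC+0, so local arrival is the same: 4:45 PM on May 3.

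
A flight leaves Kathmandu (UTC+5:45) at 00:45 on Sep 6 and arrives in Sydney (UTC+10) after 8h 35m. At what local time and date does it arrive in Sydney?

Convert departure to UTC: 00:45 − 5:45 = 19:00 UTC on Sep 5.
Add 8 hours 35 minutes travel time → 03:35 UTC (Sep 6).
Sydney is UTC+10:00, so local arrival = 03:35 + 10:00 = 13:35 on Sep 6.

13:35 on September 6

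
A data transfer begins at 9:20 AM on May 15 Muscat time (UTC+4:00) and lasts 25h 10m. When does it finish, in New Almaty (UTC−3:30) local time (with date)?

3:00 AM on May 16

Convert start to UTC: 9:20 AM − 4:00 = 5:20 AM UTC on May 15.
Add 25 hours and 10 minutes duration → 6:30 AM UTC (May 16).
New Almaty is UTC−3:30, so local end time = 6:30 AM − 3:30 = 3:00 AM on May 16.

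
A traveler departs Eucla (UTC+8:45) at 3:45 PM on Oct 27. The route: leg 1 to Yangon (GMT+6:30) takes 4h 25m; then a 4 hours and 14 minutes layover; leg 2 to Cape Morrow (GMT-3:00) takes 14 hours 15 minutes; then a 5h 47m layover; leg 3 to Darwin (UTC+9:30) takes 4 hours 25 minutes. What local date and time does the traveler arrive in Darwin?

1:36 AM on October 29

Convert departure to UTC: 3:45 PM − 8:45 = 7:00 AM UTC on Oct 27.
Add 4 hours and 25 minutes leg 1 → 11:25 AM UTC.
Add 4 hours 14 minutes layover in Yangon → 3:39 PM UTC.
Add 14 hours and 15 minutes leg 2 → 5:54 AM UTC (Oct 28).
Add 5 hours and 47 minutes layover in Cape Morrow → 11:41 AM UTC.
Add 4 hours 25 minutes leg 3 → 4:06 PM UTC.
Darwin is UTC+9:30, so local arrival = 4:06 PM + 9:30 = 1:36 AM on Oct 29.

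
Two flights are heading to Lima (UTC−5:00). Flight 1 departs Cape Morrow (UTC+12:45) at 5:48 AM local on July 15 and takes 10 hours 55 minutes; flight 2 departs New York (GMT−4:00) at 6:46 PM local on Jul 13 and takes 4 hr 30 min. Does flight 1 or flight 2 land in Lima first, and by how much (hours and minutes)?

the second, by 24 hours 42 minutes

Flight 1 in UTC: 5:48 AM − 12:45 = 5:03 PM on Jul 14.
+10 hours 55 minutes → arrive 3:58 AM UTC on Jul 15.
Flight 2 in UTC: 6:46 PM + 4:00 = 10:46 PM on Jul 13.
+4 hours and 30 minutes → arrive 3:16 AM UTC on Jul 14.
Flight 2 lands earlier by 24 hours 42 minutes.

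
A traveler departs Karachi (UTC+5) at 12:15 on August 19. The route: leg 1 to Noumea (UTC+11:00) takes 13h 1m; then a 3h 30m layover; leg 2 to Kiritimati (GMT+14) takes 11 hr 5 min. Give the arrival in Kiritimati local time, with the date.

Convert departure to UTC: 12:15 − 5:00 = 07:15 UTC on Aug 19.
Add 13 hours 1 minute leg 1 → 20:16 UTC.
Add 3 hours 30 minutes layover in Noumea → 23:46 UTC.
Add 11 hours 5 minutes leg 2 → 10:51 UTC (Aug 20).
Kiritimati is UTC+14:00, so local arrival = 10:51 + 14:00 = 00:51 on Aug 21.

00:51 on August 21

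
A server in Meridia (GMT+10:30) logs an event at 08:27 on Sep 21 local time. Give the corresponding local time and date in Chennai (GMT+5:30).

In UTC: 08:27 − 10:30 = 21:57 on Sep 20.
Chennai is UTC+5:30: 21:57 + 5:30 = 03:27 on Sep 21.

03:27 on September 21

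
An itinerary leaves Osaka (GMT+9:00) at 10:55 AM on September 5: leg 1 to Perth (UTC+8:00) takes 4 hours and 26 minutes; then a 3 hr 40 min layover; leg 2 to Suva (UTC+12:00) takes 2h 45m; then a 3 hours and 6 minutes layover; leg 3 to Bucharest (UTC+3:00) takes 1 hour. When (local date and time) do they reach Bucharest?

7:52 PM on September 5

Convert departure to UTC: 10:55 AM − 9:00 = 1:55 AM UTC on Sep 5.
Add 4 hours 26 minutes leg 1 → 6:21 AM UTC.
Add 3 hours 40 minutes layover in Perth → 10:01 AM UTC.
Add 2 hours and 45 minutes leg 2 → 12:46 PM UTC.
Add 3 hours and 6 minutes layover in Suva → 3:52 PM UTC.
Add 1 hour leg 3 → 4:52 PM UTC.
Bucharest is UTC+3:00, so local arrival = 4:52 PM + 3:00 = 7:52 PM on Sep 5.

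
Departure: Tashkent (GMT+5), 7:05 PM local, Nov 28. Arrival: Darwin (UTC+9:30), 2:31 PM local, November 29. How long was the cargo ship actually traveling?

14 hours 56 minutes

Departure in UTC: 7:05 PM − 5:00 = 2:05 PM on Nov 28.
Arrival in UTC: 2:31 PM − 9:30 = 5:01 AM on Nov 29.
Elapsed = 5:01 AM − 2:05 PM (+1 day) = 14 hours 56 minutes.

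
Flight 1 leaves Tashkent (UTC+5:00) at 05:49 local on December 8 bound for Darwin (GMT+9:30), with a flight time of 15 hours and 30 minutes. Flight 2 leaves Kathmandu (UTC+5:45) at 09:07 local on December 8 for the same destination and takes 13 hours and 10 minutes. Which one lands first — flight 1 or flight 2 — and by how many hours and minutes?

the first, by 13 minutes

Flight 1 in UTC: 05:49 − 5:00 = 00:49 on Dec 8.
+15 hours 30 minutes → arrive 16:19 UTC on Dec 8.
Flight 2 in UTC: 09:07 − 5:45 = 03:22 on Dec 8.
+13 hours and 10 minutes → arrive 16:32 UTC on Dec 8.
Flight 1 lands earlier by 13 minutes.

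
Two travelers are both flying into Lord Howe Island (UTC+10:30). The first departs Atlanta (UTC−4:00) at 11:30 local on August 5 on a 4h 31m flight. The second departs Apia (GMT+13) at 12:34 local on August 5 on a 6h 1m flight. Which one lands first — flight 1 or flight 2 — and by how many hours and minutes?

Flight 1 in UTC: 11:30 + 4:00 = 15:30 on Aug 5.
+4 hours 31 minutes → arrive 20:01 UTC on Aug 5.
Flight 2 in UTC: 12:34 − 13:00 = 23:34 on Aug 4.
+6 hours 1 minute → arrive 05:35 UTC on Aug 5.
Flight 2 lands earlier by 14 hours 26 minutes.

the second, by 14 hours 26 minutes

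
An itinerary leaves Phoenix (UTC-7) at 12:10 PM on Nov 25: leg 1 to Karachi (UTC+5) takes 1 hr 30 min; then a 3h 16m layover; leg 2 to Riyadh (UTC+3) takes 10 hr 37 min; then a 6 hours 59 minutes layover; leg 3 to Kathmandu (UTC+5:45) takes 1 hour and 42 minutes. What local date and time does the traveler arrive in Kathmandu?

12:59 AM on November 27

Convert departure to UTC: 12:10 PM + 7:00 = 7:10 PM UTC on Nov 25.
Add 1 hour 30 minutes leg 1 → 8:40 PM UTC.
Add 3 hours 16 minutes layover in Karachi → 11:56 PM UTC.
Add 10 hours 37 minutes leg 2 → 10:33 AM UTC (Nov 26).
Add 6 hours and 59 minutes layover in Riyadh → 5:32 PM UTC.
Add 1 hour and 42 minutes leg 3 → 7:14 PM UTC.
Kathmandu is UTC+5:45, so local arrival = 7:14 PM + 5:45 = 12:59 AM on Nov 27.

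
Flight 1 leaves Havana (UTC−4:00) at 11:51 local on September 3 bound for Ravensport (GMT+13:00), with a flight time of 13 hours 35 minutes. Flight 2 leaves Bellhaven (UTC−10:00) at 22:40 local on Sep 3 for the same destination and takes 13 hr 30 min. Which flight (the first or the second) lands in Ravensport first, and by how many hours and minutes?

the first, by 16 hours 44 minutes

Flight 1 in UTC: 11:51 + 4:00 = 15:51 on Sep 3.
+13 hours 35 minutes → arrive 05:26 UTC on Sep 4.
Flight 2 in UTC: 22:40 + 10:00 = 08:40 on Sep 4.
+13 hours 30 minutes → arrive 22:10 UTC on Sep 4.
Flight 1 lands earlier by 16 hours 44 minutes.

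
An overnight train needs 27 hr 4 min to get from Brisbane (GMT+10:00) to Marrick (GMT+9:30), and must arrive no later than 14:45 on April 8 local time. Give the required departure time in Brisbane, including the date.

12:11 on April 7

Target arrival in UTC: 14:45 − 9:30 = 05:15 on Apr 8.
Subtract 27 hours and 4 minutes → departure 02:11 UTC on Apr 7.
Brisbane is UTC+10:00: 02:11 + 10:00 = 12:11 on Apr 7.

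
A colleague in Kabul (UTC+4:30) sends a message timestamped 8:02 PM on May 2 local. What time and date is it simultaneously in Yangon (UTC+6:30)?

10:02 PM on May 2

In UTC: 8:02 PM − 4:30 = 3:32 PM on May 2.
Yangon is UTC+6:30: 3:32 PM + 6:30 = 10:02 PM on May 2.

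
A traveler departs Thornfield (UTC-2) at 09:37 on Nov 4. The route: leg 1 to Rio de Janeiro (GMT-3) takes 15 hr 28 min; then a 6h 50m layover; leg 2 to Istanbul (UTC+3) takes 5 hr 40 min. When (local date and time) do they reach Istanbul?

Convert departure to UTC: 09:37 + 2:00 = 11:37 UTC on Nov 4.
Add 15 hours and 28 minutes leg 1 → 03:05 UTC (Nov 5).
Add 6 hours and 50 minutes layover in Rio de Janeiro → 09:55 UTC.
Add 5 hours 40 minutes leg 2 → 15:35 UTC.
Istanbul is UTC+3:00, so local arrival = 15:35 + 3:00 = 18:35 on Nov 5.

18:35 on November 5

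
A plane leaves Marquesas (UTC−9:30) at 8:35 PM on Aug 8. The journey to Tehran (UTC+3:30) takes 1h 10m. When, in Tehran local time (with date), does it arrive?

10:45 AM on August 9

Convert departure to UTC: 8:35 PM + 9:30 = 6:05 AM UTC on Aug 9.
Add 1 hour 10 minutes travel time → 7:15 AM UTC.
Tehran is UTC+3:30, so local arrival = 7:15 AM + 3:30 = 10:45 AM on Aug 9.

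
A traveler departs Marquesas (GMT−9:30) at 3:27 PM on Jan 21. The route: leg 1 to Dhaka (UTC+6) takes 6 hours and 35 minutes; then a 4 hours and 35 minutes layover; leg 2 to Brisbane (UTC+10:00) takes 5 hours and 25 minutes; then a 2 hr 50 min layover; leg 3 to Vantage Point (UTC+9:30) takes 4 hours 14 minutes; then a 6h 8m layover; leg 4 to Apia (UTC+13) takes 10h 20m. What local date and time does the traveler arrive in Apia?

Convert departure to UTC: 3:27 PM + 9:30 = 12:57 AM UTC on Jan 22.
Add 6 hours 35 minutes leg 1 → 7:32 AM UTC.
Add 4 hours and 35 minutes layover in Dhaka → 12:07 PM UTC.
Add 5 hours and 25 minutes leg 2 → 5:32 PM UTC.
Add 2 hours 50 minutes layover in Brisbane → 8:22 PM UTC.
Add 4 hours and 14 minutes leg 3 → 12:36 AM UTC (Jan 23).
Add 6 hours and 8 minutes layover in Vantage Point → 6:44 AM UTC.
Add 10 hours 20 minutes leg 4 → 5:04 PM UTC.
Apia is UTC+13:00, so local arrival = 5:04 PM + 13:00 = 6:04 AM on Jan 24.

6:04 AM on January 24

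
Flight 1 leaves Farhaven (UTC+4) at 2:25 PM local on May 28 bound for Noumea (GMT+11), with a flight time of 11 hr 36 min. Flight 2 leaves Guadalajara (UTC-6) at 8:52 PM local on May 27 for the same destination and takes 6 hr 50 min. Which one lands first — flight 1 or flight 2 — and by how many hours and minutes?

the second, by 12 hours 19 minutes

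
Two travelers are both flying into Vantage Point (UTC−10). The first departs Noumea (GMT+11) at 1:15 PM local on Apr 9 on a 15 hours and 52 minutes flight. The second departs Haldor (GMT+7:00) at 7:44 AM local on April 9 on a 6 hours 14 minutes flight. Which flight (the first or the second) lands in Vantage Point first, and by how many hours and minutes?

the second, by 11 hours 9 minutes

Flight 1 in UTC: 1:15 PM − 11:00 = 2:15 AM on Apr 9.
+15 hours and 52 minutes → arrive 6:07 PM UTC on Apr 9.
Flight 2 in UTC: 7:44 AM − 7:00 = 12:44 AM on Apr 9.
+6 hours and 14 minutes → arrive 6:58 AM UTC on Apr 9.
Flight 2 lands earlier by 11 hours 9 minutes.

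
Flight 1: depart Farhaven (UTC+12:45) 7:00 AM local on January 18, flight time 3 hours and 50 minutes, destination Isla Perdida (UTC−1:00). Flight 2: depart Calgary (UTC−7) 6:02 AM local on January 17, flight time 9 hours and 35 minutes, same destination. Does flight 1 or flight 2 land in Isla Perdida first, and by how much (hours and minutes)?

Flight 1 in UTC: 7:00 AM − 12:45 = 6:15 PM on Jan 17.
+3 hours and 50 minutes → arrive 10:05 PM UTC on Jan 17.
Flight 2 in UTC: 6:02 AM + 7:00 = 1:02 PM on Jan 17.
+9 hours 35 minutes → arrive 10:37 PM UTC on Jan 17.
Flight 1 lands earlier by 32 minutes.

the first, by 32 minutes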